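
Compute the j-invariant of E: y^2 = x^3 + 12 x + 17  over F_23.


Delta = -16(4 a^3 + 27 b^2) mod 23 = 11
-1728 * (4 a)^3 = -1728 * (4*12)^3 mod 23 = 22
j = 22 * 11^(-1) mod 23 = 2

j = 2 (mod 23)


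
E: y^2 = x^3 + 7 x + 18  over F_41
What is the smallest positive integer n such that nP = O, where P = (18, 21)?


Compute successive multiples of P until we hit O:
  1P = (18, 21)
  2P = (30, 39)
  3P = (26, 8)
  4P = (40, 25)
  5P = (22, 23)
  6P = (32, 13)
  7P = (34, 35)
  8P = (25, 19)
  ... (continuing to 48P)
  48P = O

ord(P) = 48


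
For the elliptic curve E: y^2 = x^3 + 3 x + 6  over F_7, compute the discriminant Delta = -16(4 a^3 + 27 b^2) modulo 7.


4 a^3 + 27 b^2 = 4*3^3 + 27*6^2 = 108 + 972 = 1080
Delta = -16 * (1080) = -17280
Delta mod 7 = 3

Delta = 3 (mod 7)


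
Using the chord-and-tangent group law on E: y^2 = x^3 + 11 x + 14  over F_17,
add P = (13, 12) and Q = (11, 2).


P != Q, so use the chord formula.
s = (y2 - y1) / (x2 - x1) = (7) / (15) mod 17 = 5
x3 = s^2 - x1 - x2 mod 17 = 5^2 - 13 - 11 = 1
y3 = s (x1 - x3) - y1 mod 17 = 5 * (13 - 1) - 12 = 14

P + Q = (1, 14)


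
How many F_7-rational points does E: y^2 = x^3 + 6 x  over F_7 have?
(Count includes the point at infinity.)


For each x in F_7, count y with y^2 = x^3 + 6 x + 0 mod 7:
  x = 0: RHS = 0, y in [0]  -> 1 point(s)
  x = 1: RHS = 0, y in [0]  -> 1 point(s)
  x = 4: RHS = 4, y in [2, 5]  -> 2 point(s)
  x = 5: RHS = 1, y in [1, 6]  -> 2 point(s)
  x = 6: RHS = 0, y in [0]  -> 1 point(s)
Affine points: 7. Add the point at infinity: total = 8.

#E(F_7) = 8


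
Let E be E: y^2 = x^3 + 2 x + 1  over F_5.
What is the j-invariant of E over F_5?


Delta = -16(4 a^3 + 27 b^2) mod 5 = 1
-1728 * (4 a)^3 = -1728 * (4*2)^3 mod 5 = 4
j = 4 * 1^(-1) mod 5 = 4

j = 4 (mod 5)


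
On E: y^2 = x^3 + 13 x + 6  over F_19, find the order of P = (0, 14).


Compute successive multiples of P until we hit O:
  1P = (0, 14)
  2P = (11, 6)
  3P = (9, 15)
  4P = (14, 14)
  5P = (5, 5)
  6P = (18, 7)
  7P = (12, 16)
  8P = (16, 15)
  ... (continuing to 23P)
  23P = O

ord(P) = 23


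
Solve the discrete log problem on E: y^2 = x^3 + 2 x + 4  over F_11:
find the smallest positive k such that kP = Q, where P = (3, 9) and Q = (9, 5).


Enumerate multiples of P until we hit Q = (9, 5):
  1P = (3, 9)
  2P = (6, 10)
  3P = (7, 8)
  4P = (10, 1)
  5P = (2, 4)
  6P = (9, 5)
Match found at i = 6.

k = 6


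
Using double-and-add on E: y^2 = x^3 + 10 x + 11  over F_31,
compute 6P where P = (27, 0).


k = 6 = 110_2 (binary, LSB first: 011)
Double-and-add from P = (27, 0):
  bit 0 = 0: acc unchanged = O
  bit 1 = 1: acc = O + O = O
  bit 2 = 1: acc = O + O = O

6P = O


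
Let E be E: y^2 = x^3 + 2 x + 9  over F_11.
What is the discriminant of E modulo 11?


4 a^3 + 27 b^2 = 4*2^3 + 27*9^2 = 32 + 2187 = 2219
Delta = -16 * (2219) = -35504
Delta mod 11 = 4

Delta = 4 (mod 11)


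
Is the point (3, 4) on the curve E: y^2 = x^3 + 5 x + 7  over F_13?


Check whether y^2 = x^3 + 5 x + 7 (mod 13) for (x, y) = (3, 4).
LHS: y^2 = 4^2 mod 13 = 3
RHS: x^3 + 5 x + 7 = 3^3 + 5*3 + 7 mod 13 = 10
LHS != RHS

No, not on the curve


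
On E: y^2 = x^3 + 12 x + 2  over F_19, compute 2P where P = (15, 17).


Doubling: s = (3 x1^2 + a) / (2 y1)
s = (3*15^2 + 12) / (2*17) mod 19 = 4
x3 = s^2 - 2 x1 mod 19 = 4^2 - 2*15 = 5
y3 = s (x1 - x3) - y1 mod 19 = 4 * (15 - 5) - 17 = 4

2P = (5, 4)


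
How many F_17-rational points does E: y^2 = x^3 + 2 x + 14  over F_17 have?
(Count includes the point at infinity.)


For each x in F_17, count y with y^2 = x^3 + 2 x + 14 mod 17:
  x = 1: RHS = 0, y in [0]  -> 1 point(s)
  x = 2: RHS = 9, y in [3, 14]  -> 2 point(s)
  x = 3: RHS = 13, y in [8, 9]  -> 2 point(s)
  x = 4: RHS = 1, y in [1, 16]  -> 2 point(s)
  x = 5: RHS = 13, y in [8, 9]  -> 2 point(s)
  x = 6: RHS = 4, y in [2, 15]  -> 2 point(s)
  x = 8: RHS = 15, y in [7, 10]  -> 2 point(s)
  x = 9: RHS = 13, y in [8, 9]  -> 2 point(s)
  x = 12: RHS = 15, y in [7, 10]  -> 2 point(s)
  x = 14: RHS = 15, y in [7, 10]  -> 2 point(s)
  x = 15: RHS = 2, y in [6, 11]  -> 2 point(s)
Affine points: 21. Add the point at infinity: total = 22.

#E(F_17) = 22


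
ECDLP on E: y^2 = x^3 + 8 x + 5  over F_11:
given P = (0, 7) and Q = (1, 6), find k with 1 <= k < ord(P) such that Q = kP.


Enumerate multiples of P until we hit Q = (1, 6):
  1P = (0, 7)
  2P = (1, 5)
  3P = (3, 10)
  4P = (9, 6)
  5P = (5, 7)
  6P = (6, 4)
  7P = (8, 8)
  8P = (8, 3)
  9P = (6, 7)
  10P = (5, 4)
  11P = (9, 5)
  12P = (3, 1)
  13P = (1, 6)
Match found at i = 13.

k = 13


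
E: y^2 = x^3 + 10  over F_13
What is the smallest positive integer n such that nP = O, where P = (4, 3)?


Compute successive multiples of P until we hit O:
  1P = (4, 3)
  2P = (4, 10)
  3P = O

ord(P) = 3


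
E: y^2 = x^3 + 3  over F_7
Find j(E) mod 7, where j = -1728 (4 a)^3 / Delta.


Delta = -16(4 a^3 + 27 b^2) mod 7 = 4
-1728 * (4 a)^3 = -1728 * (4*0)^3 mod 7 = 0
j = 0 * 4^(-1) mod 7 = 0

j = 0 (mod 7)


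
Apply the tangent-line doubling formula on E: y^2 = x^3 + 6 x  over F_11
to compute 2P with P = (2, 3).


Doubling: s = (3 x1^2 + a) / (2 y1)
s = (3*2^2 + 6) / (2*3) mod 11 = 3
x3 = s^2 - 2 x1 mod 11 = 3^2 - 2*2 = 5
y3 = s (x1 - x3) - y1 mod 11 = 3 * (2 - 5) - 3 = 10

2P = (5, 10)


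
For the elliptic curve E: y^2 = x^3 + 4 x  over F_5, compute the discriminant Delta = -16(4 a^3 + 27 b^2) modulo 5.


4 a^3 + 27 b^2 = 4*4^3 + 27*0^2 = 256 + 0 = 256
Delta = -16 * (256) = -4096
Delta mod 5 = 4

Delta = 4 (mod 5)


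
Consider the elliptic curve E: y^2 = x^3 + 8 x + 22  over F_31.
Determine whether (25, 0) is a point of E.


Check whether y^2 = x^3 + 8 x + 22 (mod 31) for (x, y) = (25, 0).
LHS: y^2 = 0^2 mod 31 = 0
RHS: x^3 + 8 x + 22 = 25^3 + 8*25 + 22 mod 31 = 6
LHS != RHS

No, not on the curve


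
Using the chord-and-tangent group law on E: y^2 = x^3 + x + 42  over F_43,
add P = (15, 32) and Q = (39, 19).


P != Q, so use the chord formula.
s = (y2 - y1) / (x2 - x1) = (30) / (24) mod 43 = 12
x3 = s^2 - x1 - x2 mod 43 = 12^2 - 15 - 39 = 4
y3 = s (x1 - x3) - y1 mod 43 = 12 * (15 - 4) - 32 = 14

P + Q = (4, 14)


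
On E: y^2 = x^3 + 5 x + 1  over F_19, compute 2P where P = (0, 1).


k = 2 = 10_2 (binary, LSB first: 01)
Double-and-add from P = (0, 1):
  bit 0 = 0: acc unchanged = O
  bit 1 = 1: acc = O + (11, 0) = (11, 0)

2P = (11, 0)


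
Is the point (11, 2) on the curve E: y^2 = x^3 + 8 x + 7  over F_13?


Check whether y^2 = x^3 + 8 x + 7 (mod 13) for (x, y) = (11, 2).
LHS: y^2 = 2^2 mod 13 = 4
RHS: x^3 + 8 x + 7 = 11^3 + 8*11 + 7 mod 13 = 9
LHS != RHS

No, not on the curve


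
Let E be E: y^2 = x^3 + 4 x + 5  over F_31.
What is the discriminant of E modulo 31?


4 a^3 + 27 b^2 = 4*4^3 + 27*5^2 = 256 + 675 = 931
Delta = -16 * (931) = -14896
Delta mod 31 = 15

Delta = 15 (mod 31)


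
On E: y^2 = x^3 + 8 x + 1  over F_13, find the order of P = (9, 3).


Compute successive multiples of P until we hit O:
  1P = (9, 3)
  2P = (7, 7)
  3P = (1, 7)
  4P = (0, 12)
  5P = (5, 6)
  6P = (2, 8)
  7P = (11, 4)
  8P = (3, 0)
  ... (continuing to 16P)
  16P = O

ord(P) = 16


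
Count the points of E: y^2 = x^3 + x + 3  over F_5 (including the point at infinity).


For each x in F_5, count y with y^2 = x^3 + 1 x + 3 mod 5:
  x = 1: RHS = 0, y in [0]  -> 1 point(s)
  x = 4: RHS = 1, y in [1, 4]  -> 2 point(s)
Affine points: 3. Add the point at infinity: total = 4.

#E(F_5) = 4


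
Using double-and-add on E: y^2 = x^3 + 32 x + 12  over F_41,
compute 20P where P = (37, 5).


k = 20 = 10100_2 (binary, LSB first: 00101)
Double-and-add from P = (37, 5):
  bit 0 = 0: acc unchanged = O
  bit 1 = 0: acc unchanged = O
  bit 2 = 1: acc = O + (21, 8) = (21, 8)
  bit 3 = 0: acc unchanged = (21, 8)
  bit 4 = 1: acc = (21, 8) + (33, 33) = (7, 28)

20P = (7, 28)


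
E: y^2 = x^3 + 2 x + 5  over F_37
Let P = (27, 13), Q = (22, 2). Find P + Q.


P != Q, so use the chord formula.
s = (y2 - y1) / (x2 - x1) = (26) / (32) mod 37 = 17
x3 = s^2 - x1 - x2 mod 37 = 17^2 - 27 - 22 = 18
y3 = s (x1 - x3) - y1 mod 37 = 17 * (27 - 18) - 13 = 29

P + Q = (18, 29)


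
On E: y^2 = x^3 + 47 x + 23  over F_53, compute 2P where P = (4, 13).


Doubling: s = (3 x1^2 + a) / (2 y1)
s = (3*4^2 + 47) / (2*13) mod 53 = 22
x3 = s^2 - 2 x1 mod 53 = 22^2 - 2*4 = 52
y3 = s (x1 - x3) - y1 mod 53 = 22 * (4 - 52) - 13 = 44

2P = (52, 44)


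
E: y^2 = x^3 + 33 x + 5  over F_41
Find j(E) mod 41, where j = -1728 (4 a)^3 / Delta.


Delta = -16(4 a^3 + 27 b^2) mod 41 = 33
-1728 * (4 a)^3 = -1728 * (4*33)^3 mod 41 = 13
j = 13 * 33^(-1) mod 41 = 24

j = 24 (mod 41)


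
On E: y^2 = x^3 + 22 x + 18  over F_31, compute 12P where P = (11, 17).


k = 12 = 1100_2 (binary, LSB first: 0011)
Double-and-add from P = (11, 17):
  bit 0 = 0: acc unchanged = O
  bit 1 = 0: acc unchanged = O
  bit 2 = 1: acc = O + (28, 7) = (28, 7)
  bit 3 = 1: acc = (28, 7) + (26, 0) = (28, 24)

12P = (28, 24)


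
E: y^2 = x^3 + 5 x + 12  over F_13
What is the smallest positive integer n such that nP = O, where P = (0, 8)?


Compute successive multiples of P until we hit O:
  1P = (0, 8)
  2P = (10, 10)
  3P = (2, 2)
  4P = (7, 0)
  5P = (2, 11)
  6P = (10, 3)
  7P = (0, 5)
  8P = O

ord(P) = 8


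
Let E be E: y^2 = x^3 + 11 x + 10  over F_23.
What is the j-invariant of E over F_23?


Delta = -16(4 a^3 + 27 b^2) mod 23 = 2
-1728 * (4 a)^3 = -1728 * (4*11)^3 mod 23 = 1
j = 1 * 2^(-1) mod 23 = 12

j = 12 (mod 23)


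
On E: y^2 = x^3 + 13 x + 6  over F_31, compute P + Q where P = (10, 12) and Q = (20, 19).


P != Q, so use the chord formula.
s = (y2 - y1) / (x2 - x1) = (7) / (10) mod 31 = 10
x3 = s^2 - x1 - x2 mod 31 = 10^2 - 10 - 20 = 8
y3 = s (x1 - x3) - y1 mod 31 = 10 * (10 - 8) - 12 = 8

P + Q = (8, 8)


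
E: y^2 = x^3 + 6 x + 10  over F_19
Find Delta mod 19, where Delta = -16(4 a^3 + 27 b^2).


4 a^3 + 27 b^2 = 4*6^3 + 27*10^2 = 864 + 2700 = 3564
Delta = -16 * (3564) = -57024
Delta mod 19 = 14

Delta = 14 (mod 19)


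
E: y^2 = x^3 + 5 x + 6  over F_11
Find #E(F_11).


For each x in F_11, count y with y^2 = x^3 + 5 x + 6 mod 11:
  x = 1: RHS = 1, y in [1, 10]  -> 2 point(s)
  x = 3: RHS = 4, y in [2, 9]  -> 2 point(s)
  x = 10: RHS = 0, y in [0]  -> 1 point(s)
Affine points: 5. Add the point at infinity: total = 6.

#E(F_11) = 6


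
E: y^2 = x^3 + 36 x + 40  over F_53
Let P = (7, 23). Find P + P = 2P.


Doubling: s = (3 x1^2 + a) / (2 y1)
s = (3*7^2 + 36) / (2*23) mod 53 = 42
x3 = s^2 - 2 x1 mod 53 = 42^2 - 2*7 = 1
y3 = s (x1 - x3) - y1 mod 53 = 42 * (7 - 1) - 23 = 17

2P = (1, 17)


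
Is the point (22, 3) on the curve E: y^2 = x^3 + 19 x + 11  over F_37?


Check whether y^2 = x^3 + 19 x + 11 (mod 37) for (x, y) = (22, 3).
LHS: y^2 = 3^2 mod 37 = 9
RHS: x^3 + 19 x + 11 = 22^3 + 19*22 + 11 mod 37 = 14
LHS != RHS

No, not on the curve


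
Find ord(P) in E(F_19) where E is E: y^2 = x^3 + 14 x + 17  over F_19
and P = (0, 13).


Compute successive multiples of P until we hit O:
  1P = (0, 13)
  2P = (4, 17)
  3P = (16, 9)
  4P = (9, 13)
  5P = (10, 6)
  6P = (15, 7)
  7P = (11, 18)
  8P = (17, 0)
  ... (continuing to 16P)
  16P = O

ord(P) = 16


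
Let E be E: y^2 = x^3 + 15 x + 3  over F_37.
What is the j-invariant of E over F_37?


Delta = -16(4 a^3 + 27 b^2) mod 37 = 3
-1728 * (4 a)^3 = -1728 * (4*15)^3 mod 37 = 8
j = 8 * 3^(-1) mod 37 = 15

j = 15 (mod 37)


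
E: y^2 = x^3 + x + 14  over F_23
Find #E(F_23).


For each x in F_23, count y with y^2 = x^3 + 1 x + 14 mod 23:
  x = 1: RHS = 16, y in [4, 19]  -> 2 point(s)
  x = 2: RHS = 1, y in [1, 22]  -> 2 point(s)
  x = 4: RHS = 13, y in [6, 17]  -> 2 point(s)
  x = 5: RHS = 6, y in [11, 12]  -> 2 point(s)
  x = 6: RHS = 6, y in [11, 12]  -> 2 point(s)
  x = 9: RHS = 16, y in [4, 19]  -> 2 point(s)
  x = 10: RHS = 12, y in [9, 14]  -> 2 point(s)
  x = 12: RHS = 6, y in [11, 12]  -> 2 point(s)
  x = 13: RHS = 16, y in [4, 19]  -> 2 point(s)
  x = 14: RHS = 12, y in [9, 14]  -> 2 point(s)
  x = 15: RHS = 0, y in [0]  -> 1 point(s)
  x = 16: RHS = 9, y in [3, 20]  -> 2 point(s)
  x = 21: RHS = 4, y in [2, 21]  -> 2 point(s)
  x = 22: RHS = 12, y in [9, 14]  -> 2 point(s)
Affine points: 27. Add the point at infinity: total = 28.

#E(F_23) = 28


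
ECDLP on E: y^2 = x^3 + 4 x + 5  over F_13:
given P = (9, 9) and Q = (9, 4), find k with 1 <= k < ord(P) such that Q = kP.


Enumerate multiples of P until we hit Q = (9, 4):
  1P = (9, 9)
  2P = (8, 4)
  3P = (8, 9)
  4P = (9, 4)
Match found at i = 4.

k = 4


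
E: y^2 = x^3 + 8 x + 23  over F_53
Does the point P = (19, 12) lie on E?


Check whether y^2 = x^3 + 8 x + 23 (mod 53) for (x, y) = (19, 12).
LHS: y^2 = 12^2 mod 53 = 38
RHS: x^3 + 8 x + 23 = 19^3 + 8*19 + 23 mod 53 = 38
LHS = RHS

Yes, on the curve


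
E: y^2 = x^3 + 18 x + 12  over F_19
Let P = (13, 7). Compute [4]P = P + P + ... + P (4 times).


k = 4 = 100_2 (binary, LSB first: 001)
Double-and-add from P = (13, 7):
  bit 0 = 0: acc unchanged = O
  bit 1 = 0: acc unchanged = O
  bit 2 = 1: acc = O + (13, 12) = (13, 12)

4P = (13, 12)


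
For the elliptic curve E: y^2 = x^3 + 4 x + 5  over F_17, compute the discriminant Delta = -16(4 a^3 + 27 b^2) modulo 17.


4 a^3 + 27 b^2 = 4*4^3 + 27*5^2 = 256 + 675 = 931
Delta = -16 * (931) = -14896
Delta mod 17 = 13

Delta = 13 (mod 17)


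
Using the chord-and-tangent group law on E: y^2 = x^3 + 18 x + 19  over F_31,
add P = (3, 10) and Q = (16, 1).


P != Q, so use the chord formula.
s = (y2 - y1) / (x2 - x1) = (22) / (13) mod 31 = 16
x3 = s^2 - x1 - x2 mod 31 = 16^2 - 3 - 16 = 20
y3 = s (x1 - x3) - y1 mod 31 = 16 * (3 - 20) - 10 = 28

P + Q = (20, 28)


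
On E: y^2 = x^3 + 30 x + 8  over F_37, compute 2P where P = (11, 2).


Doubling: s = (3 x1^2 + a) / (2 y1)
s = (3*11^2 + 30) / (2*2) mod 37 = 15
x3 = s^2 - 2 x1 mod 37 = 15^2 - 2*11 = 18
y3 = s (x1 - x3) - y1 mod 37 = 15 * (11 - 18) - 2 = 4

2P = (18, 4)


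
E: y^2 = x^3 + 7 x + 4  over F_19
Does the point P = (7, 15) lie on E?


Check whether y^2 = x^3 + 7 x + 4 (mod 19) for (x, y) = (7, 15).
LHS: y^2 = 15^2 mod 19 = 16
RHS: x^3 + 7 x + 4 = 7^3 + 7*7 + 4 mod 19 = 16
LHS = RHS

Yes, on the curve


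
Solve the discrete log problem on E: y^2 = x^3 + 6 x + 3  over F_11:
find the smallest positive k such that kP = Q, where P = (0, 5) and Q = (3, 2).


Enumerate multiples of P until we hit Q = (3, 2):
  1P = (0, 5)
  2P = (3, 2)
Match found at i = 2.

k = 2


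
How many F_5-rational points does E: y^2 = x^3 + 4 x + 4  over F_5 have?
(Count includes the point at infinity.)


For each x in F_5, count y with y^2 = x^3 + 4 x + 4 mod 5:
  x = 0: RHS = 4, y in [2, 3]  -> 2 point(s)
  x = 1: RHS = 4, y in [2, 3]  -> 2 point(s)
  x = 2: RHS = 0, y in [0]  -> 1 point(s)
  x = 4: RHS = 4, y in [2, 3]  -> 2 point(s)
Affine points: 7. Add the point at infinity: total = 8.

#E(F_5) = 8


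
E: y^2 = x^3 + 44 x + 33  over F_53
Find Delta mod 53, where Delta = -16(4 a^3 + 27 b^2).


4 a^3 + 27 b^2 = 4*44^3 + 27*33^2 = 340736 + 29403 = 370139
Delta = -16 * (370139) = -5922224
Delta mod 53 = 49

Delta = 49 (mod 53)


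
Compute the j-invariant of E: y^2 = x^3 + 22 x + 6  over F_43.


Delta = -16(4 a^3 + 27 b^2) mod 43 = 6
-1728 * (4 a)^3 = -1728 * (4*22)^3 mod 43 = 22
j = 22 * 6^(-1) mod 43 = 18

j = 18 (mod 43)


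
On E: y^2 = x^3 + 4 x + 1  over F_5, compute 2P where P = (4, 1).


k = 2 = 10_2 (binary, LSB first: 01)
Double-and-add from P = (4, 1):
  bit 0 = 0: acc unchanged = O
  bit 1 = 1: acc = O + (3, 0) = (3, 0)

2P = (3, 0)


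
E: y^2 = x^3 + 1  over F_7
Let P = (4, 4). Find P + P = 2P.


Doubling: s = (3 x1^2 + a) / (2 y1)
s = (3*4^2 + 0) / (2*4) mod 7 = 6
x3 = s^2 - 2 x1 mod 7 = 6^2 - 2*4 = 0
y3 = s (x1 - x3) - y1 mod 7 = 6 * (4 - 0) - 4 = 6

2P = (0, 6)


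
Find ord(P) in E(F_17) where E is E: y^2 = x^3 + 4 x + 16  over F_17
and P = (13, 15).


Compute successive multiples of P until we hit O:
  1P = (13, 15)
  2P = (7, 9)
  3P = (15, 0)
  4P = (7, 8)
  5P = (13, 2)
  6P = O

ord(P) = 6


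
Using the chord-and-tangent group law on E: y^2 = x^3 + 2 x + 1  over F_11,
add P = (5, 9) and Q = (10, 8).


P != Q, so use the chord formula.
s = (y2 - y1) / (x2 - x1) = (10) / (5) mod 11 = 2
x3 = s^2 - x1 - x2 mod 11 = 2^2 - 5 - 10 = 0
y3 = s (x1 - x3) - y1 mod 11 = 2 * (5 - 0) - 9 = 1

P + Q = (0, 1)


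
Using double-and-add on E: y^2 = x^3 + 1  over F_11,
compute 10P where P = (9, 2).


k = 10 = 1010_2 (binary, LSB first: 0101)
Double-and-add from P = (9, 2):
  bit 0 = 0: acc unchanged = O
  bit 1 = 1: acc = O + (2, 8) = (2, 8)
  bit 2 = 0: acc unchanged = (2, 8)
  bit 3 = 1: acc = (2, 8) + (0, 1) = (2, 3)

10P = (2, 3)


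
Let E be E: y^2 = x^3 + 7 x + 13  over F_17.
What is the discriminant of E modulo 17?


4 a^3 + 27 b^2 = 4*7^3 + 27*13^2 = 1372 + 4563 = 5935
Delta = -16 * (5935) = -94960
Delta mod 17 = 2

Delta = 2 (mod 17)


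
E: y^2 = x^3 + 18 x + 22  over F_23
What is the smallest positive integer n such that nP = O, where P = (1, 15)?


Compute successive multiples of P until we hit O:
  1P = (1, 15)
  2P = (7, 13)
  3P = (10, 11)
  4P = (21, 22)
  5P = (9, 19)
  6P = (19, 22)
  7P = (16, 6)
  8P = (22, 16)
  ... (continuing to 19P)
  19P = O

ord(P) = 19


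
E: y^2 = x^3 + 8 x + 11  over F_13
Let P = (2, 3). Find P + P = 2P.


Doubling: s = (3 x1^2 + a) / (2 y1)
s = (3*2^2 + 8) / (2*3) mod 13 = 12
x3 = s^2 - 2 x1 mod 13 = 12^2 - 2*2 = 10
y3 = s (x1 - x3) - y1 mod 13 = 12 * (2 - 10) - 3 = 5

2P = (10, 5)


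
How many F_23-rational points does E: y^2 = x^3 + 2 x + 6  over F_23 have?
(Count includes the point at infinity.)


For each x in F_23, count y with y^2 = x^3 + 2 x + 6 mod 23:
  x = 0: RHS = 6, y in [11, 12]  -> 2 point(s)
  x = 1: RHS = 9, y in [3, 20]  -> 2 point(s)
  x = 2: RHS = 18, y in [8, 15]  -> 2 point(s)
  x = 3: RHS = 16, y in [4, 19]  -> 2 point(s)
  x = 4: RHS = 9, y in [3, 20]  -> 2 point(s)
  x = 5: RHS = 3, y in [7, 16]  -> 2 point(s)
  x = 6: RHS = 4, y in [2, 21]  -> 2 point(s)
  x = 7: RHS = 18, y in [8, 15]  -> 2 point(s)
  x = 11: RHS = 2, y in [5, 18]  -> 2 point(s)
  x = 14: RHS = 18, y in [8, 15]  -> 2 point(s)
  x = 17: RHS = 8, y in [10, 13]  -> 2 point(s)
  x = 18: RHS = 9, y in [3, 20]  -> 2 point(s)
  x = 19: RHS = 3, y in [7, 16]  -> 2 point(s)
  x = 22: RHS = 3, y in [7, 16]  -> 2 point(s)
Affine points: 28. Add the point at infinity: total = 29.

#E(F_23) = 29


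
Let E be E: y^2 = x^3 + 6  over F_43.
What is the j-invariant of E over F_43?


Delta = -16(4 a^3 + 27 b^2) mod 43 = 14
-1728 * (4 a)^3 = -1728 * (4*0)^3 mod 43 = 0
j = 0 * 14^(-1) mod 43 = 0

j = 0 (mod 43)


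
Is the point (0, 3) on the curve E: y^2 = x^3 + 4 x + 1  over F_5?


Check whether y^2 = x^3 + 4 x + 1 (mod 5) for (x, y) = (0, 3).
LHS: y^2 = 3^2 mod 5 = 4
RHS: x^3 + 4 x + 1 = 0^3 + 4*0 + 1 mod 5 = 1
LHS != RHS

No, not on the curve


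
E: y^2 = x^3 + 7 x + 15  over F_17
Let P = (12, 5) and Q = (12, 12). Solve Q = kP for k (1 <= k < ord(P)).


Enumerate multiples of P until we hit Q = (12, 12):
  1P = (12, 5)
  2P = (14, 16)
  3P = (0, 10)
  4P = (6, 1)
  5P = (7, 4)
  6P = (13, 5)
  7P = (9, 12)
  8P = (9, 5)
  9P = (13, 12)
  10P = (7, 13)
  11P = (6, 16)
  12P = (0, 7)
  13P = (14, 1)
  14P = (12, 12)
Match found at i = 14.

k = 14


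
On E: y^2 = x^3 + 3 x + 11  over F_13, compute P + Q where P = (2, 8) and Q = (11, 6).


P != Q, so use the chord formula.
s = (y2 - y1) / (x2 - x1) = (11) / (9) mod 13 = 7
x3 = s^2 - x1 - x2 mod 13 = 7^2 - 2 - 11 = 10
y3 = s (x1 - x3) - y1 mod 13 = 7 * (2 - 10) - 8 = 1

P + Q = (10, 1)


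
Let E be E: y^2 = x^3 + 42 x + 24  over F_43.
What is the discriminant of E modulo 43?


4 a^3 + 27 b^2 = 4*42^3 + 27*24^2 = 296352 + 15552 = 311904
Delta = -16 * (311904) = -4990464
Delta mod 43 = 30

Delta = 30 (mod 43)


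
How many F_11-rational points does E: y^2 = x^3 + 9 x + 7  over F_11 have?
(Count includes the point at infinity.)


For each x in F_11, count y with y^2 = x^3 + 9 x + 7 mod 11:
  x = 2: RHS = 0, y in [0]  -> 1 point(s)
  x = 5: RHS = 1, y in [1, 10]  -> 2 point(s)
  x = 9: RHS = 3, y in [5, 6]  -> 2 point(s)
Affine points: 5. Add the point at infinity: total = 6.

#E(F_11) = 6


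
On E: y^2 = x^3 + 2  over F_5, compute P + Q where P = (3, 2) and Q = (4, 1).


P != Q, so use the chord formula.
s = (y2 - y1) / (x2 - x1) = (4) / (1) mod 5 = 4
x3 = s^2 - x1 - x2 mod 5 = 4^2 - 3 - 4 = 4
y3 = s (x1 - x3) - y1 mod 5 = 4 * (3 - 4) - 2 = 4

P + Q = (4, 4)


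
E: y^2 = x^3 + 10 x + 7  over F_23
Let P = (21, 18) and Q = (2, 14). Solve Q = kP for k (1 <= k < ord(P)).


Enumerate multiples of P until we hit Q = (2, 14):
  1P = (21, 18)
  2P = (7, 11)
  3P = (1, 15)
  4P = (2, 9)
  5P = (18, 4)
  6P = (16, 13)
  7P = (10, 16)
  8P = (8, 22)
  9P = (19, 15)
  10P = (14, 4)
  11P = (15, 17)
  12P = (3, 8)
  13P = (3, 15)
  14P = (15, 6)
  15P = (14, 19)
  16P = (19, 8)
  17P = (8, 1)
  18P = (10, 7)
  19P = (16, 10)
  20P = (18, 19)
  21P = (2, 14)
Match found at i = 21.

k = 21


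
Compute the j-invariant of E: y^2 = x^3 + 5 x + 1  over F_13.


Delta = -16(4 a^3 + 27 b^2) mod 13 = 5
-1728 * (4 a)^3 = -1728 * (4*5)^3 mod 13 = 5
j = 5 * 5^(-1) mod 13 = 1

j = 1 (mod 13)


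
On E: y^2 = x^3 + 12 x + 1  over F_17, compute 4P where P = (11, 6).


k = 4 = 100_2 (binary, LSB first: 001)
Double-and-add from P = (11, 6):
  bit 0 = 0: acc unchanged = O
  bit 1 = 0: acc unchanged = O
  bit 2 = 1: acc = O + (5, 4) = (5, 4)

4P = (5, 4)


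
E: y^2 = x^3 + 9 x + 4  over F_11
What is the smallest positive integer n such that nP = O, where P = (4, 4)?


Compute successive multiples of P until we hit O:
  1P = (4, 4)
  2P = (1, 5)
  3P = (0, 2)
  4P = (10, 4)
  5P = (8, 7)
  6P = (3, 5)
  7P = (5, 8)
  8P = (7, 6)
  ... (continuing to 18P)
  18P = O

ord(P) = 18


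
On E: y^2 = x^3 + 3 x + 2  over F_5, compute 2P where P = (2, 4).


Doubling: s = (3 x1^2 + a) / (2 y1)
s = (3*2^2 + 3) / (2*4) mod 5 = 0
x3 = s^2 - 2 x1 mod 5 = 0^2 - 2*2 = 1
y3 = s (x1 - x3) - y1 mod 5 = 0 * (2 - 1) - 4 = 1

2P = (1, 1)


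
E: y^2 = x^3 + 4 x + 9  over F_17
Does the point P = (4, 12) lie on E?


Check whether y^2 = x^3 + 4 x + 9 (mod 17) for (x, y) = (4, 12).
LHS: y^2 = 12^2 mod 17 = 8
RHS: x^3 + 4 x + 9 = 4^3 + 4*4 + 9 mod 17 = 4
LHS != RHS

No, not on the curve


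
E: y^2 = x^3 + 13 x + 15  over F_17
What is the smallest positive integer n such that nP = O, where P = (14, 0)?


Compute successive multiples of P until we hit O:
  1P = (14, 0)
  2P = O

ord(P) = 2


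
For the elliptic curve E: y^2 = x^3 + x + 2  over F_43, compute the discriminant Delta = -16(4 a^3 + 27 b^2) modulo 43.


4 a^3 + 27 b^2 = 4*1^3 + 27*2^2 = 4 + 108 = 112
Delta = -16 * (112) = -1792
Delta mod 43 = 14

Delta = 14 (mod 43)


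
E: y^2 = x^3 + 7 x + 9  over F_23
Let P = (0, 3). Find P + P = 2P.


Doubling: s = (3 x1^2 + a) / (2 y1)
s = (3*0^2 + 7) / (2*3) mod 23 = 5
x3 = s^2 - 2 x1 mod 23 = 5^2 - 2*0 = 2
y3 = s (x1 - x3) - y1 mod 23 = 5 * (0 - 2) - 3 = 10

2P = (2, 10)


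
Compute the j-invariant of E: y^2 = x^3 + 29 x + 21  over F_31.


Delta = -16(4 a^3 + 27 b^2) mod 31 = 30
-1728 * (4 a)^3 = -1728 * (4*29)^3 mod 31 = 27
j = 27 * 30^(-1) mod 31 = 4

j = 4 (mod 31)


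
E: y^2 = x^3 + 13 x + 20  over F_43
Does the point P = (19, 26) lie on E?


Check whether y^2 = x^3 + 13 x + 20 (mod 43) for (x, y) = (19, 26).
LHS: y^2 = 26^2 mod 43 = 31
RHS: x^3 + 13 x + 20 = 19^3 + 13*19 + 20 mod 43 = 31
LHS = RHS

Yes, on the curve


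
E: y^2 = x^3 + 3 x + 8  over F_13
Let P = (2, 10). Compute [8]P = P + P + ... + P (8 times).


k = 8 = 1000_2 (binary, LSB first: 0001)
Double-and-add from P = (2, 10):
  bit 0 = 0: acc unchanged = O
  bit 1 = 0: acc unchanged = O
  bit 2 = 0: acc unchanged = O
  bit 3 = 1: acc = O + (2, 3) = (2, 3)

8P = (2, 3)


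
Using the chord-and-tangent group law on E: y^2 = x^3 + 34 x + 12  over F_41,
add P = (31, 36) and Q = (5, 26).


P != Q, so use the chord formula.
s = (y2 - y1) / (x2 - x1) = (31) / (15) mod 41 = 13
x3 = s^2 - x1 - x2 mod 41 = 13^2 - 31 - 5 = 10
y3 = s (x1 - x3) - y1 mod 41 = 13 * (31 - 10) - 36 = 32

P + Q = (10, 32)


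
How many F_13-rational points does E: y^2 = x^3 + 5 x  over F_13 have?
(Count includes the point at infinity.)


For each x in F_13, count y with y^2 = x^3 + 5 x + 0 mod 13:
  x = 0: RHS = 0, y in [0]  -> 1 point(s)
  x = 3: RHS = 3, y in [4, 9]  -> 2 point(s)
  x = 6: RHS = 12, y in [5, 8]  -> 2 point(s)
  x = 7: RHS = 1, y in [1, 12]  -> 2 point(s)
  x = 10: RHS = 10, y in [6, 7]  -> 2 point(s)
Affine points: 9. Add the point at infinity: total = 10.

#E(F_13) = 10


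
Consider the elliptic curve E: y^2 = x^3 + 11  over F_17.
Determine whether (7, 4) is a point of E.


Check whether y^2 = x^3 + 0 x + 11 (mod 17) for (x, y) = (7, 4).
LHS: y^2 = 4^2 mod 17 = 16
RHS: x^3 + 0 x + 11 = 7^3 + 0*7 + 11 mod 17 = 14
LHS != RHS

No, not on the curve


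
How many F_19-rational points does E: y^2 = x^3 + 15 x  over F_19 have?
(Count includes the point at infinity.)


For each x in F_19, count y with y^2 = x^3 + 15 x + 0 mod 19:
  x = 0: RHS = 0, y in [0]  -> 1 point(s)
  x = 1: RHS = 16, y in [4, 15]  -> 2 point(s)
  x = 2: RHS = 0, y in [0]  -> 1 point(s)
  x = 7: RHS = 11, y in [7, 12]  -> 2 point(s)
  x = 8: RHS = 5, y in [9, 10]  -> 2 point(s)
  x = 9: RHS = 9, y in [3, 16]  -> 2 point(s)
  x = 13: RHS = 17, y in [6, 13]  -> 2 point(s)
  x = 14: RHS = 9, y in [3, 16]  -> 2 point(s)
  x = 15: RHS = 9, y in [3, 16]  -> 2 point(s)
  x = 16: RHS = 4, y in [2, 17]  -> 2 point(s)
  x = 17: RHS = 0, y in [0]  -> 1 point(s)
Affine points: 19. Add the point at infinity: total = 20.

#E(F_19) = 20


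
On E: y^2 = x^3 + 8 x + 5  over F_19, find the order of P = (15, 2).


Compute successive multiples of P until we hit O:
  1P = (15, 2)
  2P = (14, 12)
  3P = (14, 7)
  4P = (15, 17)
  5P = O

ord(P) = 5


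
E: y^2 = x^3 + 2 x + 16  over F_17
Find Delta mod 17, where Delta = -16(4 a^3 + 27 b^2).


4 a^3 + 27 b^2 = 4*2^3 + 27*16^2 = 32 + 6912 = 6944
Delta = -16 * (6944) = -111104
Delta mod 17 = 8

Delta = 8 (mod 17)


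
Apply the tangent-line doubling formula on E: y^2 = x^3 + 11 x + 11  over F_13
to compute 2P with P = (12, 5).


Doubling: s = (3 x1^2 + a) / (2 y1)
s = (3*12^2 + 11) / (2*5) mod 13 = 4
x3 = s^2 - 2 x1 mod 13 = 4^2 - 2*12 = 5
y3 = s (x1 - x3) - y1 mod 13 = 4 * (12 - 5) - 5 = 10

2P = (5, 10)


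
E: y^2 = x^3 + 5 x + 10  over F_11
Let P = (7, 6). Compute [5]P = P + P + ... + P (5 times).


k = 5 = 101_2 (binary, LSB first: 101)
Double-and-add from P = (7, 6):
  bit 0 = 1: acc = O + (7, 6) = (7, 6)
  bit 1 = 0: acc unchanged = (7, 6)
  bit 2 = 1: acc = (7, 6) + (10, 9) = (6, 6)

5P = (6, 6)


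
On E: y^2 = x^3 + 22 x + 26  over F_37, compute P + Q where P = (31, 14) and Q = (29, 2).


P != Q, so use the chord formula.
s = (y2 - y1) / (x2 - x1) = (25) / (35) mod 37 = 6
x3 = s^2 - x1 - x2 mod 37 = 6^2 - 31 - 29 = 13
y3 = s (x1 - x3) - y1 mod 37 = 6 * (31 - 13) - 14 = 20

P + Q = (13, 20)


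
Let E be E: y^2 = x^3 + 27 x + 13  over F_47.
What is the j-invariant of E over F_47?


Delta = -16(4 a^3 + 27 b^2) mod 47 = 12
-1728 * (4 a)^3 = -1728 * (4*27)^3 mod 47 = 10
j = 10 * 12^(-1) mod 47 = 40

j = 40 (mod 47)


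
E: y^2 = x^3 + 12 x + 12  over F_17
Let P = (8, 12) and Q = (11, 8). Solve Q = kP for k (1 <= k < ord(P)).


Enumerate multiples of P until we hit Q = (11, 8):
  1P = (8, 12)
  2P = (1, 5)
  3P = (9, 4)
  4P = (13, 11)
  5P = (11, 9)
  6P = (16, 13)
  7P = (14, 0)
  8P = (16, 4)
  9P = (11, 8)
Match found at i = 9.

k = 9


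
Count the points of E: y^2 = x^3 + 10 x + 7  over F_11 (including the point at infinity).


For each x in F_11, count y with y^2 = x^3 + 10 x + 7 mod 11:
  x = 3: RHS = 9, y in [3, 8]  -> 2 point(s)
  x = 4: RHS = 1, y in [1, 10]  -> 2 point(s)
  x = 8: RHS = 5, y in [4, 7]  -> 2 point(s)
  x = 9: RHS = 1, y in [1, 10]  -> 2 point(s)
Affine points: 8. Add the point at infinity: total = 9.

#E(F_11) = 9


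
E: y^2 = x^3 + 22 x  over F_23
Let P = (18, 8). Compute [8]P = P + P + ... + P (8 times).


k = 8 = 1000_2 (binary, LSB first: 0001)
Double-and-add from P = (18, 8):
  bit 0 = 0: acc unchanged = O
  bit 1 = 0: acc unchanged = O
  bit 2 = 0: acc unchanged = O
  bit 3 = 1: acc = O + (2, 11) = (2, 11)

8P = (2, 11)


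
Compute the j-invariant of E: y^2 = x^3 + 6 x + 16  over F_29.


Delta = -16(4 a^3 + 27 b^2) mod 29 = 23
-1728 * (4 a)^3 = -1728 * (4*6)^3 mod 29 = 8
j = 8 * 23^(-1) mod 29 = 18

j = 18 (mod 29)


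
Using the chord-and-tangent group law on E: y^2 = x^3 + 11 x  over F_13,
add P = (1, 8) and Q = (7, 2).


P != Q, so use the chord formula.
s = (y2 - y1) / (x2 - x1) = (7) / (6) mod 13 = 12
x3 = s^2 - x1 - x2 mod 13 = 12^2 - 1 - 7 = 6
y3 = s (x1 - x3) - y1 mod 13 = 12 * (1 - 6) - 8 = 10

P + Q = (6, 10)


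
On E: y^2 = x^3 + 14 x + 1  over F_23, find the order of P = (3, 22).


Compute successive multiples of P until we hit O:
  1P = (3, 22)
  2P = (6, 5)
  3P = (18, 17)
  4P = (20, 22)
  5P = (0, 1)
  6P = (0, 22)
  7P = (20, 1)
  8P = (18, 6)
  ... (continuing to 11P)
  11P = O

ord(P) = 11


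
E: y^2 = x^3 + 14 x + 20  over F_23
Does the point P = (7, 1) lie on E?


Check whether y^2 = x^3 + 14 x + 20 (mod 23) for (x, y) = (7, 1).
LHS: y^2 = 1^2 mod 23 = 1
RHS: x^3 + 14 x + 20 = 7^3 + 14*7 + 20 mod 23 = 1
LHS = RHS

Yes, on the curve


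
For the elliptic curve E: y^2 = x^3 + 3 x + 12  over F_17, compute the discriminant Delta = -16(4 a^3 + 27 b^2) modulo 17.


4 a^3 + 27 b^2 = 4*3^3 + 27*12^2 = 108 + 3888 = 3996
Delta = -16 * (3996) = -63936
Delta mod 17 = 1

Delta = 1 (mod 17)


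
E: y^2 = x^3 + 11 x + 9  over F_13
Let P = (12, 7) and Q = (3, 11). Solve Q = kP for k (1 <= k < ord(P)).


Enumerate multiples of P until we hit Q = (3, 11):
  1P = (12, 7)
  2P = (3, 2)
  3P = (2, 0)
  4P = (3, 11)
Match found at i = 4.

k = 4


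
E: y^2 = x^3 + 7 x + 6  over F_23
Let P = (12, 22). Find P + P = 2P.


Doubling: s = (3 x1^2 + a) / (2 y1)
s = (3*12^2 + 7) / (2*22) mod 23 = 22
x3 = s^2 - 2 x1 mod 23 = 22^2 - 2*12 = 0
y3 = s (x1 - x3) - y1 mod 23 = 22 * (12 - 0) - 22 = 12

2P = (0, 12)


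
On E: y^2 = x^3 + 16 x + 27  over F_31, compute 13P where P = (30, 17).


k = 13 = 1101_2 (binary, LSB first: 1011)
Double-and-add from P = (30, 17):
  bit 0 = 1: acc = O + (30, 17) = (30, 17)
  bit 1 = 0: acc unchanged = (30, 17)
  bit 2 = 1: acc = (30, 17) + (23, 10) = (10, 3)
  bit 3 = 1: acc = (10, 3) + (20, 15) = (26, 15)

13P = (26, 15)


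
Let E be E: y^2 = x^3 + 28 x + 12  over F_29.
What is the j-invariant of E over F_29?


Delta = -16(4 a^3 + 27 b^2) mod 29 = 3
-1728 * (4 a)^3 = -1728 * (4*28)^3 mod 29 = 15
j = 15 * 3^(-1) mod 29 = 5

j = 5 (mod 29)


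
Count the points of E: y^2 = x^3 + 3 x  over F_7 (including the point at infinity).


For each x in F_7, count y with y^2 = x^3 + 3 x + 0 mod 7:
  x = 0: RHS = 0, y in [0]  -> 1 point(s)
  x = 1: RHS = 4, y in [2, 5]  -> 2 point(s)
  x = 2: RHS = 0, y in [0]  -> 1 point(s)
  x = 3: RHS = 1, y in [1, 6]  -> 2 point(s)
  x = 5: RHS = 0, y in [0]  -> 1 point(s)
Affine points: 7. Add the point at infinity: total = 8.

#E(F_7) = 8


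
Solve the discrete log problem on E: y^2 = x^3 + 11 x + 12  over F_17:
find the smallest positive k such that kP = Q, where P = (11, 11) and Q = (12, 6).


Enumerate multiples of P until we hit Q = (12, 6):
  1P = (11, 11)
  2P = (12, 6)
Match found at i = 2.

k = 2


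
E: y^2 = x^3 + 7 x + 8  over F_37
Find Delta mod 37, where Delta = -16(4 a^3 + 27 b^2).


4 a^3 + 27 b^2 = 4*7^3 + 27*8^2 = 1372 + 1728 = 3100
Delta = -16 * (3100) = -49600
Delta mod 37 = 17

Delta = 17 (mod 37)


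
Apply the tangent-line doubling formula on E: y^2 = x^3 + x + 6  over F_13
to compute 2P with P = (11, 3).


Doubling: s = (3 x1^2 + a) / (2 y1)
s = (3*11^2 + 1) / (2*3) mod 13 = 0
x3 = s^2 - 2 x1 mod 13 = 0^2 - 2*11 = 4
y3 = s (x1 - x3) - y1 mod 13 = 0 * (11 - 4) - 3 = 10

2P = (4, 10)


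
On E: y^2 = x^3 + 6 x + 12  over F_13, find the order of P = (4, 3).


Compute successive multiples of P until we hit O:
  1P = (4, 3)
  2P = (8, 0)
  3P = (4, 10)
  4P = O

ord(P) = 4


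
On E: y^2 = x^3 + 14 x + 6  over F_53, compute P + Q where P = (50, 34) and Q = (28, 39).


P != Q, so use the chord formula.
s = (y2 - y1) / (x2 - x1) = (5) / (31) mod 53 = 7
x3 = s^2 - x1 - x2 mod 53 = 7^2 - 50 - 28 = 24
y3 = s (x1 - x3) - y1 mod 53 = 7 * (50 - 24) - 34 = 42

P + Q = (24, 42)


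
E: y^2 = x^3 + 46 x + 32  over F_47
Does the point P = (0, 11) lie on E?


Check whether y^2 = x^3 + 46 x + 32 (mod 47) for (x, y) = (0, 11).
LHS: y^2 = 11^2 mod 47 = 27
RHS: x^3 + 46 x + 32 = 0^3 + 46*0 + 32 mod 47 = 32
LHS != RHS

No, not on the curve


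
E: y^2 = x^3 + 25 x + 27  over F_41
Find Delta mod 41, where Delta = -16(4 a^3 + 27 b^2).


4 a^3 + 27 b^2 = 4*25^3 + 27*27^2 = 62500 + 19683 = 82183
Delta = -16 * (82183) = -1314928
Delta mod 41 = 24

Delta = 24 (mod 41)


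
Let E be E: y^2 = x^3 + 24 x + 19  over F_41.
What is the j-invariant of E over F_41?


Delta = -16(4 a^3 + 27 b^2) mod 41 = 15
-1728 * (4 a)^3 = -1728 * (4*24)^3 mod 41 = 18
j = 18 * 15^(-1) mod 41 = 34

j = 34 (mod 41)


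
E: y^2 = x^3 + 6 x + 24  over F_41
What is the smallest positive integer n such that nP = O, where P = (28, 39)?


Compute successive multiples of P until we hit O:
  1P = (28, 39)
  2P = (10, 10)
  3P = (8, 16)
  4P = (30, 12)
  5P = (32, 15)
  6P = (17, 18)
  7P = (1, 20)
  8P = (22, 29)
  ... (continuing to 39P)
  39P = O

ord(P) = 39


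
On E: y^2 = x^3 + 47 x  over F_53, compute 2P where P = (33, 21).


Doubling: s = (3 x1^2 + a) / (2 y1)
s = (3*33^2 + 47) / (2*21) mod 53 = 36
x3 = s^2 - 2 x1 mod 53 = 36^2 - 2*33 = 11
y3 = s (x1 - x3) - y1 mod 53 = 36 * (33 - 11) - 21 = 29

2P = (11, 29)


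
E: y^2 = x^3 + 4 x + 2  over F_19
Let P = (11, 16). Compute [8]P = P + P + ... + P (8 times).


k = 8 = 1000_2 (binary, LSB first: 0001)
Double-and-add from P = (11, 16):
  bit 0 = 0: acc unchanged = O
  bit 1 = 0: acc unchanged = O
  bit 2 = 0: acc unchanged = O
  bit 3 = 1: acc = O + (10, 15) = (10, 15)

8P = (10, 15)


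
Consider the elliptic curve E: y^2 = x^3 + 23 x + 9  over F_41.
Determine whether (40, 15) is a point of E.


Check whether y^2 = x^3 + 23 x + 9 (mod 41) for (x, y) = (40, 15).
LHS: y^2 = 15^2 mod 41 = 20
RHS: x^3 + 23 x + 9 = 40^3 + 23*40 + 9 mod 41 = 26
LHS != RHS

No, not on the curve


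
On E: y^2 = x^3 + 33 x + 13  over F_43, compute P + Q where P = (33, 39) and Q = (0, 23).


P != Q, so use the chord formula.
s = (y2 - y1) / (x2 - x1) = (27) / (10) mod 43 = 7
x3 = s^2 - x1 - x2 mod 43 = 7^2 - 33 - 0 = 16
y3 = s (x1 - x3) - y1 mod 43 = 7 * (33 - 16) - 39 = 37

P + Q = (16, 37)


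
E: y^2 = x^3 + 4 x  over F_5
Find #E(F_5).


For each x in F_5, count y with y^2 = x^3 + 4 x + 0 mod 5:
  x = 0: RHS = 0, y in [0]  -> 1 point(s)
  x = 1: RHS = 0, y in [0]  -> 1 point(s)
  x = 2: RHS = 1, y in [1, 4]  -> 2 point(s)
  x = 3: RHS = 4, y in [2, 3]  -> 2 point(s)
  x = 4: RHS = 0, y in [0]  -> 1 point(s)
Affine points: 7. Add the point at infinity: total = 8.

#E(F_5) = 8


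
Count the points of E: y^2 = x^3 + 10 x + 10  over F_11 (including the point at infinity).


For each x in F_11, count y with y^2 = x^3 + 10 x + 10 mod 11:
  x = 2: RHS = 5, y in [4, 7]  -> 2 point(s)
  x = 3: RHS = 1, y in [1, 10]  -> 2 point(s)
  x = 4: RHS = 4, y in [2, 9]  -> 2 point(s)
  x = 5: RHS = 9, y in [3, 8]  -> 2 point(s)
  x = 6: RHS = 0, y in [0]  -> 1 point(s)
  x = 7: RHS = 5, y in [4, 7]  -> 2 point(s)
  x = 9: RHS = 4, y in [2, 9]  -> 2 point(s)
Affine points: 13. Add the point at infinity: total = 14.

#E(F_11) = 14


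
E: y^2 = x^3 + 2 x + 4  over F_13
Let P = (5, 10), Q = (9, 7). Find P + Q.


P != Q, so use the chord formula.
s = (y2 - y1) / (x2 - x1) = (10) / (4) mod 13 = 9
x3 = s^2 - x1 - x2 mod 13 = 9^2 - 5 - 9 = 2
y3 = s (x1 - x3) - y1 mod 13 = 9 * (5 - 2) - 10 = 4

P + Q = (2, 4)


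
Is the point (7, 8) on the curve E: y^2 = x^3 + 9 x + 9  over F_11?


Check whether y^2 = x^3 + 9 x + 9 (mod 11) for (x, y) = (7, 8).
LHS: y^2 = 8^2 mod 11 = 9
RHS: x^3 + 9 x + 9 = 7^3 + 9*7 + 9 mod 11 = 8
LHS != RHS

No, not on the curve


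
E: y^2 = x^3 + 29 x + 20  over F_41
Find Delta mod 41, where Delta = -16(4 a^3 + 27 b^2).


4 a^3 + 27 b^2 = 4*29^3 + 27*20^2 = 97556 + 10800 = 108356
Delta = -16 * (108356) = -1733696
Delta mod 41 = 30

Delta = 30 (mod 41)


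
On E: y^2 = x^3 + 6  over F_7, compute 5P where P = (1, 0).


k = 5 = 101_2 (binary, LSB first: 101)
Double-and-add from P = (1, 0):
  bit 0 = 1: acc = O + (1, 0) = (1, 0)
  bit 1 = 0: acc unchanged = (1, 0)
  bit 2 = 1: acc = (1, 0) + O = (1, 0)

5P = (1, 0)


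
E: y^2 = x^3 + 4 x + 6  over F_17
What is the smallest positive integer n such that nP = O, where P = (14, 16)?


Compute successive multiples of P until we hit O:
  1P = (14, 16)
  2P = (4, 16)
  3P = (16, 1)
  4P = (5, 10)
  5P = (6, 12)
  6P = (10, 3)
  7P = (11, 15)
  8P = (11, 2)
  ... (continuing to 15P)
  15P = O

ord(P) = 15


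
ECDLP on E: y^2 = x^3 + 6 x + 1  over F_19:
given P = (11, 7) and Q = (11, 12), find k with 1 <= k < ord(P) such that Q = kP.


Enumerate multiples of P until we hit Q = (11, 12):
  1P = (11, 7)
  2P = (14, 13)
  3P = (17, 0)
  4P = (14, 6)
  5P = (11, 12)
Match found at i = 5.

k = 5


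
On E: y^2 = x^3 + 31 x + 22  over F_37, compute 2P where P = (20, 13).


Doubling: s = (3 x1^2 + a) / (2 y1)
s = (3*20^2 + 31) / (2*13) mod 37 = 26
x3 = s^2 - 2 x1 mod 37 = 26^2 - 2*20 = 7
y3 = s (x1 - x3) - y1 mod 37 = 26 * (20 - 7) - 13 = 29

2P = (7, 29)


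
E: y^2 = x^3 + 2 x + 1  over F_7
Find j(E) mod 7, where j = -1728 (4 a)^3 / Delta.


Delta = -16(4 a^3 + 27 b^2) mod 7 = 1
-1728 * (4 a)^3 = -1728 * (4*2)^3 mod 7 = 1
j = 1 * 1^(-1) mod 7 = 1

j = 1 (mod 7)


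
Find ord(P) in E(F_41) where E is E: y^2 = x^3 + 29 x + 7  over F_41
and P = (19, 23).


Compute successive multiples of P until we hit O:
  1P = (19, 23)
  2P = (4, 33)
  3P = (23, 7)
  4P = (15, 2)
  5P = (32, 1)
  6P = (13, 11)
  7P = (13, 30)
  8P = (32, 40)
  ... (continuing to 13P)
  13P = O

ord(P) = 13


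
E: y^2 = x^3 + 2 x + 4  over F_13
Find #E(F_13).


For each x in F_13, count y with y^2 = x^3 + 2 x + 4 mod 13:
  x = 0: RHS = 4, y in [2, 11]  -> 2 point(s)
  x = 2: RHS = 3, y in [4, 9]  -> 2 point(s)
  x = 5: RHS = 9, y in [3, 10]  -> 2 point(s)
  x = 7: RHS = 10, y in [6, 7]  -> 2 point(s)
  x = 8: RHS = 12, y in [5, 8]  -> 2 point(s)
  x = 9: RHS = 10, y in [6, 7]  -> 2 point(s)
  x = 10: RHS = 10, y in [6, 7]  -> 2 point(s)
  x = 12: RHS = 1, y in [1, 12]  -> 2 point(s)
Affine points: 16. Add the point at infinity: total = 17.

#E(F_13) = 17


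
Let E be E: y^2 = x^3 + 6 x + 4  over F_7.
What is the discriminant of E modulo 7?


4 a^3 + 27 b^2 = 4*6^3 + 27*4^2 = 864 + 432 = 1296
Delta = -16 * (1296) = -20736
Delta mod 7 = 5

Delta = 5 (mod 7)


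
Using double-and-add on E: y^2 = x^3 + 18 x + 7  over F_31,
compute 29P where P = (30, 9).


k = 29 = 11101_2 (binary, LSB first: 10111)
Double-and-add from P = (30, 9):
  bit 0 = 1: acc = O + (30, 9) = (30, 9)
  bit 1 = 0: acc unchanged = (30, 9)
  bit 2 = 1: acc = (30, 9) + (0, 10) = (2, 19)
  bit 3 = 1: acc = (2, 19) + (16, 19) = (13, 12)
  bit 4 = 1: acc = (13, 12) + (4, 22) = (16, 12)

29P = (16, 12)


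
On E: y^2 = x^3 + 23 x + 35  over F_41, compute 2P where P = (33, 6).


Doubling: s = (3 x1^2 + a) / (2 y1)
s = (3*33^2 + 23) / (2*6) mod 41 = 35
x3 = s^2 - 2 x1 mod 41 = 35^2 - 2*33 = 11
y3 = s (x1 - x3) - y1 mod 41 = 35 * (33 - 11) - 6 = 26

2P = (11, 26)


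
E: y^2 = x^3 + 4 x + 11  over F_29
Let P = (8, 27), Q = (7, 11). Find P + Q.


P != Q, so use the chord formula.
s = (y2 - y1) / (x2 - x1) = (13) / (28) mod 29 = 16
x3 = s^2 - x1 - x2 mod 29 = 16^2 - 8 - 7 = 9
y3 = s (x1 - x3) - y1 mod 29 = 16 * (8 - 9) - 27 = 15

P + Q = (9, 15)
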